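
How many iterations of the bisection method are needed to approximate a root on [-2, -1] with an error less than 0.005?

We need (b-a)/2^n ≤ 0.005
(-1 - (-2))/2^n ≤ 0.005
1/2^n ≤ 0.005
2^n ≥ 200
n ≥ log₂(200) = 7.64
n ≥ 8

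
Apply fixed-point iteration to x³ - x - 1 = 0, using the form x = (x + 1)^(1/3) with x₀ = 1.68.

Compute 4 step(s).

Equation: x³ - x - 1 = 0
Fixed-point form: x = (x + 1)^(1/3)
x₀ = 1.68

x_1 = g(1.680000) = 1.389030
x_2 = g(1.389030) = 1.336823
x_3 = g(1.336823) = 1.327013
x_4 = g(1.327013) = 1.325154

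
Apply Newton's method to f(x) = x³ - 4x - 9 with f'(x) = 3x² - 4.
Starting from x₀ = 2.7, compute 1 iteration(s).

f(x) = x³ - 4x - 9
f'(x) = 3x² - 4
x₀ = 2.7

Newton-Raphson formula: x_{n+1} = x_n - f(x_n)/f'(x_n)

Iteration 1:
  f(2.700000) = -0.117000
  f'(2.700000) = 17.870000
  x_1 = 2.700000 - (-0.117000)/17.870000 = 2.706547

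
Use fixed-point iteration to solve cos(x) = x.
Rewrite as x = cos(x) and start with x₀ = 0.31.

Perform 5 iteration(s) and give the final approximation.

Equation: cos(x) = x
Fixed-point form: x = cos(x)
x₀ = 0.31

x_1 = g(0.310000) = 0.952334
x_2 = g(0.952334) = 0.579783
x_3 = g(0.579783) = 0.836581
x_4 = g(0.836581) = 0.670005
x_5 = g(0.670005) = 0.783819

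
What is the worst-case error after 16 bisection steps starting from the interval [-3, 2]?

Bisection error bound: |error| ≤ (b-a)/2^n
|error| ≤ (2 - (-3))/2^16 = 5/2^16
|error| ≤ 0.0000762939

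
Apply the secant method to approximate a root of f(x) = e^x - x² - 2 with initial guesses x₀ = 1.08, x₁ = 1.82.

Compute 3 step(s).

f(x) = e^x - x² - 2
x₀ = 1.08, x₁ = 1.82

Secant formula: x_{n+1} = x_n - f(x_n)(x_n - x_{n-1})/(f(x_n) - f(x_{n-1}))

Iteration 1:
  f(1.080000) = -0.221720
  f(1.820000) = 0.859458
  x_2 = 1.820000 - 0.859458×(1.820000 - 1.080000)/(0.859458 - (-0.221720))
       = 1.231754
Iteration 2:
  f(1.820000) = 0.859458
  f(1.231754) = -0.089982
  x_3 = 1.231754 - (-0.089982)×(1.231754 - 1.820000)/(-0.089982 - 0.859458)
       = 1.287504
Iteration 3:
  f(1.231754) = -0.089982
  f(1.287504) = -0.033936
  x_4 = 1.287504 - (-0.033936)×(1.287504 - 1.231754)/(-0.033936 - (-0.089982))
       = 1.321261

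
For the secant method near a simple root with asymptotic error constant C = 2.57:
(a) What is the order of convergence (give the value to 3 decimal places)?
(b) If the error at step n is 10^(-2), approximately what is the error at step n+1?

(a) Secant method has superlinear convergence with order φ = (1+√5)/2 ≈ 1.618.
    This means |e_{n+1}| ≈ C|e_n|^1.618.

(b) With |e_n| = 10^(-2) and C = 2.57:
    |e_{n+1}| ≈ 2.57 × (10^(-2))^1.618 = 2.57 × 10^(-3.24)

(a) ≈ 1.618 (golden ratio); (b) |e_{n+1}| ≈ 1.492e-03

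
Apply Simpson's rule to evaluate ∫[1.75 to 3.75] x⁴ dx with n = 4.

f(x) = x⁴
a = 1.75, b = 3.75, n = 4
h = (b - a)/n = 0.500000

Simpson's rule: (h/3)[f(x₀) + 4f(x₁) + 2f(x₂) + ... + f(xₙ)]

x_0 = 1.7500, f(x_0) = 9.378906, coefficient = 1
x_1 = 2.2500, f(x_1) = 25.628906, coefficient = 4
x_2 = 2.7500, f(x_2) = 57.191406, coefficient = 2
x_3 = 3.2500, f(x_3) = 111.566406, coefficient = 4
x_4 = 3.7500, f(x_4) = 197.753906, coefficient = 1

I ≈ (0.500000/3) × 870.296875 = 145.049479
Exact value: 145.032813
Error: 0.016667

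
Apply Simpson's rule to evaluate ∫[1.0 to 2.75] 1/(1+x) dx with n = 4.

f(x) = 1/(1+x)
a = 1.0, b = 2.75, n = 4
h = (b - a)/n = 0.437500

Simpson's rule: (h/3)[f(x₀) + 4f(x₁) + 2f(x₂) + ... + f(xₙ)]

x_0 = 1.0000, f(x_0) = 0.500000, coefficient = 1
x_1 = 1.4375, f(x_1) = 0.410256, coefficient = 4
x_2 = 1.8750, f(x_2) = 0.347826, coefficient = 2
x_3 = 2.3125, f(x_3) = 0.301887, coefficient = 4
x_4 = 2.7500, f(x_4) = 0.266667, coefficient = 1

I ≈ (0.437500/3) × 4.310892 = 0.628672
Exact value: 0.628609
Error: 0.000063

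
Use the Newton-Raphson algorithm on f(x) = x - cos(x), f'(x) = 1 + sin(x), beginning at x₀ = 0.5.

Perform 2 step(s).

f(x) = x - cos(x)
f'(x) = 1 + sin(x)
x₀ = 0.5

Newton-Raphson formula: x_{n+1} = x_n - f(x_n)/f'(x_n)

Iteration 1:
  f(0.500000) = -0.377583
  f'(0.500000) = 1.479426
  x_1 = 0.500000 - (-0.377583)/1.479426 = 0.755222
Iteration 2:
  f(0.755222) = 0.027103
  f'(0.755222) = 1.685451
  x_2 = 0.755222 - 0.027103/1.685451 = 0.739142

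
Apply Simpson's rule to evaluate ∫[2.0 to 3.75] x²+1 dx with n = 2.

f(x) = x²+1
a = 2.0, b = 3.75, n = 2
h = (b - a)/n = 0.875000

Simpson's rule: (h/3)[f(x₀) + 4f(x₁) + 2f(x₂) + ... + f(xₙ)]

x_0 = 2.0000, f(x_0) = 5.000000, coefficient = 1
x_1 = 2.8750, f(x_1) = 9.265625, coefficient = 4
x_2 = 3.7500, f(x_2) = 15.062500, coefficient = 1

I ≈ (0.875000/3) × 57.125000 = 16.661458
Exact value: 16.661458
Error: 0.000000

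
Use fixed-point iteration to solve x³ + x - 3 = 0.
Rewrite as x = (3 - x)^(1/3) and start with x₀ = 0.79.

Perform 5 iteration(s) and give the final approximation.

Equation: x³ + x - 3 = 0
Fixed-point form: x = (3 - x)^(1/3)
x₀ = 0.79

x_1 = g(0.790000) = 1.302559
x_2 = g(1.302559) = 1.192884
x_3 = g(1.192884) = 1.218041
x_4 = g(1.218041) = 1.212363
x_5 = g(1.212363) = 1.213649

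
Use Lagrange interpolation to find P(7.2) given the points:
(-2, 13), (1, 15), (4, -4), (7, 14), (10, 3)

Lagrange interpolation formula:
P(x) = Σ yᵢ × Lᵢ(x)
where Lᵢ(x) = Π_{j≠i} (x - xⱼ)/(xᵢ - xⱼ)

L_0(7.2) = (7.2 - 1)/(-2 - 1) × (7.2 - 4)/(-2 - 4) × (7.2 - 7)/(-2 - 7) × (7.2 - 10)/(-2 - 10) = -0.005715
L_1(7.2) = (7.2 - (-2))/(1 - (-2)) × (7.2 - 4)/(1 - 4) × (7.2 - 7)/(1 - 7) × (7.2 - 10)/(1 - 10) = 0.033923
L_2(7.2) = (7.2 - (-2))/(4 - (-2)) × (7.2 - 1)/(4 - 1) × (7.2 - 7)/(4 - 7) × (7.2 - 10)/(4 - 10) = -0.098588
L_3(7.2) = (7.2 - (-2))/(7 - (-2)) × (7.2 - 1)/(7 - 1) × (7.2 - 4)/(7 - 4) × (7.2 - 10)/(7 - 10) = 1.051602
L_4(7.2) = (7.2 - (-2))/(10 - (-2)) × (7.2 - 1)/(10 - 1) × (7.2 - 4)/(10 - 4) × (7.2 - 7)/(10 - 7) = 0.018779

P(7.2) = 13×L_0(7.2) + 15×L_1(7.2) + (-4)×L_2(7.2) + 14×L_3(7.2) + 3×L_4(7.2)
P(7.2) = 15.607651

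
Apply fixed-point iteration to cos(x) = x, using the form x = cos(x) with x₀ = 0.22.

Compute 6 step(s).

Equation: cos(x) = x
Fixed-point form: x = cos(x)
x₀ = 0.22

x_1 = g(0.220000) = 0.975897
x_2 = g(0.975897) = 0.560425
x_3 = g(0.560425) = 0.847029
x_4 = g(0.847029) = 0.662212
x_5 = g(0.662212) = 0.788634
x_6 = g(0.788634) = 0.704815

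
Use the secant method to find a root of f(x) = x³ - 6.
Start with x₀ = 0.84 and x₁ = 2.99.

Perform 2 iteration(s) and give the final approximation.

f(x) = x³ - 6
x₀ = 0.84, x₁ = 2.99

Secant formula: x_{n+1} = x_n - f(x_n)(x_n - x_{n-1})/(f(x_n) - f(x_{n-1}))

Iteration 1:
  f(0.840000) = -5.407296
  f(2.990000) = 20.730899
  x_2 = 2.990000 - 20.730899×(2.990000 - 0.840000)/(20.730899 - (-5.407296))
       = 1.284778
Iteration 2:
  f(2.990000) = 20.730899
  f(1.284778) = -3.879277
  x_3 = 1.284778 - (-3.879277)×(1.284778 - 2.990000)/(-3.879277 - 20.730899)
       = 1.553570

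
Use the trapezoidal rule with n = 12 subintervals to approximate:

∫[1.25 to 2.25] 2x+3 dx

f(x) = 2x+3
a = 1.25, b = 2.25, n = 12
h = (b - a)/n = 0.083333

Trapezoidal rule: (h/2)[f(x₀) + 2f(x₁) + 2f(x₂) + ... + f(xₙ)]

x_0 = 1.2500, f(x_0) = 5.500000, coefficient = 1
x_1 = 1.3333, f(x_1) = 5.666667, coefficient = 2
x_2 = 1.4167, f(x_2) = 5.833333, coefficient = 2
x_3 = 1.5000, f(x_3) = 6.000000, coefficient = 2
x_4 = 1.5833, f(x_4) = 6.166667, coefficient = 2
x_5 = 1.6667, f(x_5) = 6.333333, coefficient = 2
x_6 = 1.7500, f(x_6) = 6.500000, coefficient = 2
x_7 = 1.8333, f(x_7) = 6.666667, coefficient = 2
x_8 = 1.9167, f(x_8) = 6.833333, coefficient = 2
x_9 = 2.0000, f(x_9) = 7.000000, coefficient = 2
x_10 = 2.0833, f(x_10) = 7.166667, coefficient = 2
x_11 = 2.1667, f(x_11) = 7.333333, coefficient = 2
x_12 = 2.2500, f(x_12) = 7.500000, coefficient = 1

I ≈ (0.083333/2) × 156.000000 = 6.500000
Exact value: 6.500000
Error: 0.000000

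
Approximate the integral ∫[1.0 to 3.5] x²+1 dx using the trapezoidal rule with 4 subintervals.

f(x) = x²+1
a = 1.0, b = 3.5, n = 4
h = (b - a)/n = 0.625000

Trapezoidal rule: (h/2)[f(x₀) + 2f(x₁) + 2f(x₂) + ... + f(xₙ)]

x_0 = 1.0000, f(x_0) = 2.000000, coefficient = 1
x_1 = 1.6250, f(x_1) = 3.640625, coefficient = 2
x_2 = 2.2500, f(x_2) = 6.062500, coefficient = 2
x_3 = 2.8750, f(x_3) = 9.265625, coefficient = 2
x_4 = 3.5000, f(x_4) = 13.250000, coefficient = 1

I ≈ (0.625000/2) × 53.187500 = 16.621094
Exact value: 16.458333
Error: 0.162760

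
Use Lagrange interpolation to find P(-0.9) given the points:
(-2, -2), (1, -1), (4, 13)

Lagrange interpolation formula:
P(x) = Σ yᵢ × Lᵢ(x)
where Lᵢ(x) = Π_{j≠i} (x - xⱼ)/(xᵢ - xⱼ)

L_0(-0.9) = (-0.9 - 1)/(-2 - 1) × (-0.9 - 4)/(-2 - 4) = 0.517222
L_1(-0.9) = (-0.9 - (-2))/(1 - (-2)) × (-0.9 - 4)/(1 - 4) = 0.598889
L_2(-0.9) = (-0.9 - (-2))/(4 - (-2)) × (-0.9 - 1)/(4 - 1) = -0.116111

P(-0.9) = (-2)×L_0(-0.9) + (-1)×L_1(-0.9) + 13×L_2(-0.9)
P(-0.9) = -3.142778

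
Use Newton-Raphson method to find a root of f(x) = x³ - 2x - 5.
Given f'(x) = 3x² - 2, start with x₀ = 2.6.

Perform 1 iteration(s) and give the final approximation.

f(x) = x³ - 2x - 5
f'(x) = 3x² - 2
x₀ = 2.6

Newton-Raphson formula: x_{n+1} = x_n - f(x_n)/f'(x_n)

Iteration 1:
  f(2.600000) = 7.376000
  f'(2.600000) = 18.280000
  x_1 = 2.600000 - 7.376000/18.280000 = 2.196499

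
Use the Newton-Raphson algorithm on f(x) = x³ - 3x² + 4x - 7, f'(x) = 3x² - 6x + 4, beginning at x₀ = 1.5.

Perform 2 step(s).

f(x) = x³ - 3x² + 4x - 7
f'(x) = 3x² - 6x + 4
x₀ = 1.5

Newton-Raphson formula: x_{n+1} = x_n - f(x_n)/f'(x_n)

Iteration 1:
  f(1.500000) = -4.375000
  f'(1.500000) = 1.750000
  x_1 = 1.500000 - (-4.375000)/1.750000 = 4.000000
Iteration 2:
  f(4.000000) = 25.000000
  f'(4.000000) = 28.000000
  x_2 = 4.000000 - 25.000000/28.000000 = 3.107143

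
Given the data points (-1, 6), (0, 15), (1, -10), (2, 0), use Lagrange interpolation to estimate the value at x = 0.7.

Lagrange interpolation formula:
P(x) = Σ yᵢ × Lᵢ(x)
where Lᵢ(x) = Π_{j≠i} (x - xⱼ)/(xᵢ - xⱼ)

L_0(0.7) = (0.7 - 0)/(-1 - 0) × (0.7 - 1)/(-1 - 1) × (0.7 - 2)/(-1 - 2) = -0.045500
L_1(0.7) = (0.7 - (-1))/(0 - (-1)) × (0.7 - 1)/(0 - 1) × (0.7 - 2)/(0 - 2) = 0.331500
L_2(0.7) = (0.7 - (-1))/(1 - (-1)) × (0.7 - 0)/(1 - 0) × (0.7 - 2)/(1 - 2) = 0.773500
L_3(0.7) = (0.7 - (-1))/(2 - (-1)) × (0.7 - 0)/(2 - 0) × (0.7 - 1)/(2 - 1) = -0.059500

P(0.7) = 6×L_0(0.7) + 15×L_1(0.7) + (-10)×L_2(0.7) + 0×L_3(0.7)
P(0.7) = -3.035500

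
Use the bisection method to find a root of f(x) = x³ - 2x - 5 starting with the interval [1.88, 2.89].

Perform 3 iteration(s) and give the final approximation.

f(x) = x³ - 2x - 5
Initial interval: [1.88, 2.89]

Iteration 1:
  c_1 = (1.880000 + 2.890000)/2 = 2.385000
  f(c_1) = f(2.385000) = 3.796417
  f(a) × f(c) < 0, new interval: [1.880000, 2.385000]
Iteration 2:
  c_2 = (1.880000 + 2.385000)/2 = 2.132500
  f(c_2) = f(2.132500) = 0.432664
  f(a) × f(c) < 0, new interval: [1.880000, 2.132500]
Iteration 3:
  c_3 = (1.880000 + 2.132500)/2 = 2.006250
  f(c_3) = f(2.006250) = -0.937265
  f(a) × f(c) ≥ 0, new interval: [2.006250, 2.132500]

After 3 iteration(s), the approximation is c_3 = 2.006250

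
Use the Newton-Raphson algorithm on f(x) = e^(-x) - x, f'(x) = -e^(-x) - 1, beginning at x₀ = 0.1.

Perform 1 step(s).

f(x) = e^(-x) - x
f'(x) = -e^(-x) - 1
x₀ = 0.1

Newton-Raphson formula: x_{n+1} = x_n - f(x_n)/f'(x_n)

Iteration 1:
  f(0.100000) = 0.804837
  f'(0.100000) = -1.904837
  x_1 = 0.100000 - 0.804837/(-1.904837) = 0.522523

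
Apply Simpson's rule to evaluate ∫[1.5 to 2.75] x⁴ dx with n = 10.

f(x) = x⁴
a = 1.5, b = 2.75, n = 10
h = (b - a)/n = 0.125000

Simpson's rule: (h/3)[f(x₀) + 4f(x₁) + 2f(x₂) + ... + f(xₙ)]

x_0 = 1.5000, f(x_0) = 5.062500, coefficient = 1
x_1 = 1.6250, f(x_1) = 6.972900, coefficient = 4
x_2 = 1.7500, f(x_2) = 9.378906, coefficient = 2
x_3 = 1.8750, f(x_3) = 12.359619, coefficient = 4
x_4 = 2.0000, f(x_4) = 16.000000, coefficient = 2
x_5 = 2.1250, f(x_5) = 20.390869, coefficient = 4
x_6 = 2.2500, f(x_6) = 25.628906, coefficient = 2
x_7 = 2.3750, f(x_7) = 31.816650, coefficient = 4
x_8 = 2.5000, f(x_8) = 39.062500, coefficient = 2
x_9 = 2.6250, f(x_9) = 47.480713, coefficient = 4
x_10 = 2.7500, f(x_10) = 57.191406, coefficient = 1

I ≈ (0.125000/3) × 718.477539 = 29.936564
Exact value: 29.936523
Error: 0.000041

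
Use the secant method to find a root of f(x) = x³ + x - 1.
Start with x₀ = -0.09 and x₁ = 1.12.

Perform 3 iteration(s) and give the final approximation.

f(x) = x³ + x - 1
x₀ = -0.09, x₁ = 1.12

Secant formula: x_{n+1} = x_n - f(x_n)(x_n - x_{n-1})/(f(x_n) - f(x_{n-1}))

Iteration 1:
  f(-0.090000) = -1.090729
  f(1.120000) = 1.524928
  x_2 = 1.120000 - 1.524928×(1.120000 - (-0.090000))/(1.524928 - (-1.090729))
       = 0.414570
Iteration 2:
  f(1.120000) = 1.524928
  f(0.414570) = -0.514179
  x_3 = 0.414570 - (-0.514179)×(0.414570 - 1.120000)/(-0.514179 - 1.524928)
       = 0.592450
Iteration 3:
  f(0.414570) = -0.514179
  f(0.592450) = -0.199601
  x_4 = 0.592450 - (-0.199601)×(0.592450 - 0.414570)/(-0.199601 - (-0.514179))
       = 0.705316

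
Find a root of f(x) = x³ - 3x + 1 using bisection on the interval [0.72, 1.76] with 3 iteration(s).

f(x) = x³ - 3x + 1
Initial interval: [0.72, 1.76]

Iteration 1:
  c_1 = (0.720000 + 1.760000)/2 = 1.240000
  f(c_1) = f(1.240000) = -0.813376
  f(a) × f(c) ≥ 0, new interval: [1.240000, 1.760000]
Iteration 2:
  c_2 = (1.240000 + 1.760000)/2 = 1.500000
  f(c_2) = f(1.500000) = -0.125000
  f(a) × f(c) ≥ 0, new interval: [1.500000, 1.760000]
Iteration 3:
  c_3 = (1.500000 + 1.760000)/2 = 1.630000
  f(c_3) = f(1.630000) = 0.440747
  f(a) × f(c) < 0, new interval: [1.500000, 1.630000]

After 3 iteration(s), the approximation is c_3 = 1.630000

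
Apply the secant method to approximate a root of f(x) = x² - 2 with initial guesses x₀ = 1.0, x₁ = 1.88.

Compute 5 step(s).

f(x) = x² - 2
x₀ = 1.0, x₁ = 1.88

Secant formula: x_{n+1} = x_n - f(x_n)(x_n - x_{n-1})/(f(x_n) - f(x_{n-1}))

Iteration 1:
  f(1.000000) = -1.000000
  f(1.880000) = 1.534400
  x_2 = 1.880000 - 1.534400×(1.880000 - 1.000000)/(1.534400 - (-1.000000))
       = 1.347222
Iteration 2:
  f(1.880000) = 1.534400
  f(1.347222) = -0.184992
  x_3 = 1.347222 - (-0.184992)×(1.347222 - 1.880000)/(-0.184992 - 1.534400)
       = 1.404545
Iteration 3:
  f(1.347222) = -0.184992
  f(1.404545) = -0.027254
  x_4 = 1.404545 - (-0.027254)×(1.404545 - 1.347222)/(-0.027254 - (-0.184992))
       = 1.414449
Iteration 4:
  f(1.404545) = -0.027254
  f(1.414449) = 0.000666
  x_5 = 1.414449 - 0.000666×(1.414449 - 1.404545)/(0.000666 - (-0.027254))
       = 1.414213
Iteration 5:
  f(1.414449) = 0.000666
  f(1.414213) = -0.000002
  x_6 = 1.414213 - (-0.000002)×(1.414213 - 1.414449)/(-0.000002 - 0.000666)
       = 1.414214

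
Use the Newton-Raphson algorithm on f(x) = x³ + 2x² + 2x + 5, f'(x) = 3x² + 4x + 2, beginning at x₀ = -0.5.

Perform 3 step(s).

f(x) = x³ + 2x² + 2x + 5
f'(x) = 3x² + 4x + 2
x₀ = -0.5

Newton-Raphson formula: x_{n+1} = x_n - f(x_n)/f'(x_n)

Iteration 1:
  f(-0.500000) = 4.375000
  f'(-0.500000) = 0.750000
  x_1 = -0.500000 - 4.375000/0.750000 = -6.333333
Iteration 2:
  f(-6.333333) = -181.481481
  f'(-6.333333) = 97.000000
  x_2 = -6.333333 - (-181.481481)/97.000000 = -4.462390
Iteration 3:
  f(-4.462390) = -52.958176
  f'(-4.462390) = 43.889219
  x_3 = -4.462390 - (-52.958176)/43.889219 = -3.255757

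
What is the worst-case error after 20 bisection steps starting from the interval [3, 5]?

Bisection error bound: |error| ≤ (b-a)/2^n
|error| ≤ (5 - 3)/2^20 = 2/2^20
|error| ≤ 0.0000019073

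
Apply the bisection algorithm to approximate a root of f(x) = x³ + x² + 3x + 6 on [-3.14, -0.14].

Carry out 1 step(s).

f(x) = x³ + x² + 3x + 6
Initial interval: [-3.14, -0.14]

Iteration 1:
  c_1 = (-3.140000 + (-0.140000))/2 = -1.640000
  f(c_1) = f(-1.640000) = -0.641344
  f(a) × f(c) ≥ 0, new interval: [-1.640000, -0.140000]

After 1 iteration(s), the approximation is c_1 = -1.640000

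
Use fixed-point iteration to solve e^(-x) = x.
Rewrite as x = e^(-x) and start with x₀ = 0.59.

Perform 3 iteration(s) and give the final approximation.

Equation: e^(-x) = x
Fixed-point form: x = e^(-x)
x₀ = 0.59

x_1 = g(0.590000) = 0.554327
x_2 = g(0.554327) = 0.574459
x_3 = g(0.574459) = 0.563010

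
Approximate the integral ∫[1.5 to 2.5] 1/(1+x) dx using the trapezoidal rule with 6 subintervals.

f(x) = 1/(1+x)
a = 1.5, b = 2.5, n = 6
h = (b - a)/n = 0.166667

Trapezoidal rule: (h/2)[f(x₀) + 2f(x₁) + 2f(x₂) + ... + f(xₙ)]

x_0 = 1.5000, f(x_0) = 0.400000, coefficient = 1
x_1 = 1.6667, f(x_1) = 0.375000, coefficient = 2
x_2 = 1.8333, f(x_2) = 0.352941, coefficient = 2
x_3 = 2.0000, f(x_3) = 0.333333, coefficient = 2
x_4 = 2.1667, f(x_4) = 0.315789, coefficient = 2
x_5 = 2.3333, f(x_5) = 0.300000, coefficient = 2
x_6 = 2.5000, f(x_6) = 0.285714, coefficient = 1

I ≈ (0.166667/2) × 4.039842 = 0.336654
Exact value: 0.336472
Error: 0.000181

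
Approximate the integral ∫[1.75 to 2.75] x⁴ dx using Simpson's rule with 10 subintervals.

f(x) = x⁴
a = 1.75, b = 2.75, n = 10
h = (b - a)/n = 0.100000

Simpson's rule: (h/3)[f(x₀) + 4f(x₁) + 2f(x₂) + ... + f(xₙ)]

x_0 = 1.7500, f(x_0) = 9.378906, coefficient = 1
x_1 = 1.8500, f(x_1) = 11.713506, coefficient = 4
x_2 = 1.9500, f(x_2) = 14.459006, coefficient = 2
x_3 = 2.0500, f(x_3) = 17.661006, coefficient = 4
x_4 = 2.1500, f(x_4) = 21.367506, coefficient = 2
x_5 = 2.2500, f(x_5) = 25.628906, coefficient = 4
x_6 = 2.3500, f(x_6) = 30.498006, coefficient = 2
x_7 = 2.4500, f(x_7) = 36.030006, coefficient = 4
x_8 = 2.5500, f(x_8) = 42.282506, coefficient = 2
x_9 = 2.6500, f(x_9) = 49.315506, coefficient = 4
x_10 = 2.7500, f(x_10) = 57.191406, coefficient = 1

I ≈ (0.100000/3) × 845.180088 = 28.172670
Exact value: 28.172656
Error: 0.000013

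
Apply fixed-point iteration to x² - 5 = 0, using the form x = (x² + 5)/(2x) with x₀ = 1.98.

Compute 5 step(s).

Equation: x² - 5 = 0
Fixed-point form: x = (x² + 5)/(2x)
x₀ = 1.98

x_1 = g(1.980000) = 2.252626
x_2 = g(2.252626) = 2.236129
x_3 = g(2.236129) = 2.236068
x_4 = g(2.236068) = 2.236068
x_5 = g(2.236068) = 2.236068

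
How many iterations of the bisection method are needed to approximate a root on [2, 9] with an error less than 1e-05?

We need (b-a)/2^n ≤ 1e-05
(9 - 2)/2^n ≤ 1e-05
7/2^n ≤ 1e-05
2^n ≥ 700000
n ≥ log₂(700000) = 19.42
n ≥ 20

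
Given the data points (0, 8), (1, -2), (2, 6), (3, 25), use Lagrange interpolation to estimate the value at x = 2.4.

Lagrange interpolation formula:
P(x) = Σ yᵢ × Lᵢ(x)
where Lᵢ(x) = Π_{j≠i} (x - xⱼ)/(xᵢ - xⱼ)

L_0(2.4) = (2.4 - 1)/(0 - 1) × (2.4 - 2)/(0 - 2) × (2.4 - 3)/(0 - 3) = 0.056000
L_1(2.4) = (2.4 - 0)/(1 - 0) × (2.4 - 2)/(1 - 2) × (2.4 - 3)/(1 - 3) = -0.288000
L_2(2.4) = (2.4 - 0)/(2 - 0) × (2.4 - 1)/(2 - 1) × (2.4 - 3)/(2 - 3) = 1.008000
L_3(2.4) = (2.4 - 0)/(3 - 0) × (2.4 - 1)/(3 - 1) × (2.4 - 2)/(3 - 2) = 0.224000

P(2.4) = 8×L_0(2.4) + (-2)×L_1(2.4) + 6×L_2(2.4) + 25×L_3(2.4)
P(2.4) = 12.672000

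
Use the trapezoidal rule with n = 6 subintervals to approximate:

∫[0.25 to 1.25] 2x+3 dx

f(x) = 2x+3
a = 0.25, b = 1.25, n = 6
h = (b - a)/n = 0.166667

Trapezoidal rule: (h/2)[f(x₀) + 2f(x₁) + 2f(x₂) + ... + f(xₙ)]

x_0 = 0.2500, f(x_0) = 3.500000, coefficient = 1
x_1 = 0.4167, f(x_1) = 3.833333, coefficient = 2
x_2 = 0.5833, f(x_2) = 4.166667, coefficient = 2
x_3 = 0.7500, f(x_3) = 4.500000, coefficient = 2
x_4 = 0.9167, f(x_4) = 4.833333, coefficient = 2
x_5 = 1.0833, f(x_5) = 5.166667, coefficient = 2
x_6 = 1.2500, f(x_6) = 5.500000, coefficient = 1

I ≈ (0.166667/2) × 54.000000 = 4.500000
Exact value: 4.500000
Error: 0.000000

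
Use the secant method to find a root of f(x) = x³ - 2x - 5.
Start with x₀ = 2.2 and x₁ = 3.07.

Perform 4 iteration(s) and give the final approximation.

f(x) = x³ - 2x - 5
x₀ = 2.2, x₁ = 3.07

Secant formula: x_{n+1} = x_n - f(x_n)(x_n - x_{n-1})/(f(x_n) - f(x_{n-1}))

Iteration 1:
  f(2.200000) = 1.248000
  f(3.070000) = 17.794443
  x_2 = 3.070000 - 17.794443×(3.070000 - 2.200000)/(17.794443 - 1.248000)
       = 2.134381
Iteration 2:
  f(3.070000) = 17.794443
  f(2.134381) = 0.454587
  x_3 = 2.134381 - 0.454587×(2.134381 - 3.070000)/(0.454587 - 17.794443)
       = 2.109853
Iteration 3:
  f(2.134381) = 0.454587
  f(2.109853) = 0.172257
  x_4 = 2.109853 - 0.172257×(2.109853 - 2.134381)/(0.172257 - 0.454587)
       = 2.094887
Iteration 4:
  f(2.109853) = 0.172257
  f(2.094887) = 0.003747
  x_5 = 2.094887 - 0.003747×(2.094887 - 2.109853)/(0.003747 - 0.172257)
       = 2.094554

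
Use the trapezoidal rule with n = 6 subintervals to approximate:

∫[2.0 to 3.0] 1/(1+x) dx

f(x) = 1/(1+x)
a = 2.0, b = 3.0, n = 6
h = (b - a)/n = 0.166667

Trapezoidal rule: (h/2)[f(x₀) + 2f(x₁) + 2f(x₂) + ... + f(xₙ)]

x_0 = 2.0000, f(x_0) = 0.333333, coefficient = 1
x_1 = 2.1667, f(x_1) = 0.315789, coefficient = 2
x_2 = 2.3333, f(x_2) = 0.300000, coefficient = 2
x_3 = 2.5000, f(x_3) = 0.285714, coefficient = 2
x_4 = 2.6667, f(x_4) = 0.272727, coefficient = 2
x_5 = 2.8333, f(x_5) = 0.260870, coefficient = 2
x_6 = 3.0000, f(x_6) = 0.250000, coefficient = 1

I ≈ (0.166667/2) × 3.453535 = 0.287795
Exact value: 0.287682
Error: 0.000112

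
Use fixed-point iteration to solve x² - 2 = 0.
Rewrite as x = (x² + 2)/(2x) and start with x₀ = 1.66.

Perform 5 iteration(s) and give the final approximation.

Equation: x² - 2 = 0
Fixed-point form: x = (x² + 2)/(2x)
x₀ = 1.66

x_1 = g(1.660000) = 1.432410
x_2 = g(1.432410) = 1.414329
x_3 = g(1.414329) = 1.414214
x_4 = g(1.414214) = 1.414214
x_5 = g(1.414214) = 1.414214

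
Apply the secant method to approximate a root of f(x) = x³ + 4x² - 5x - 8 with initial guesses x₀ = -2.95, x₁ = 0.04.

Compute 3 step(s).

f(x) = x³ + 4x² - 5x - 8
x₀ = -2.95, x₁ = 0.04

Secant formula: x_{n+1} = x_n - f(x_n)(x_n - x_{n-1})/(f(x_n) - f(x_{n-1}))

Iteration 1:
  f(-2.950000) = 15.887625
  f(0.040000) = -8.193536
  x_2 = 0.040000 - (-8.193536)×(0.040000 - (-2.950000))/(-8.193536 - 15.887625)
       = -0.977338
Iteration 2:
  f(0.040000) = -8.193536
  f(-0.977338) = -0.226098
  x_3 = -0.977338 - (-0.226098)×(-0.977338 - 0.040000)/(-0.226098 - (-8.193536))
       = -1.006207
Iteration 3:
  f(-0.977338) = -0.226098
  f(-1.006207) = 0.062113
  x_4 = -1.006207 - 0.062113×(-1.006207 - (-0.977338))/(0.062113 - (-0.226098))
       = -0.999986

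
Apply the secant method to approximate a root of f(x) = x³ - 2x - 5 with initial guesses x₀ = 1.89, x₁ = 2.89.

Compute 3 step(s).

f(x) = x³ - 2x - 5
x₀ = 1.89, x₁ = 2.89

Secant formula: x_{n+1} = x_n - f(x_n)(x_n - x_{n-1})/(f(x_n) - f(x_{n-1}))

Iteration 1:
  f(1.890000) = -2.028731
  f(2.890000) = 13.357569
  x_2 = 2.890000 - 13.357569×(2.890000 - 1.890000)/(13.357569 - (-2.028731))
       = 2.021853
Iteration 2:
  f(2.890000) = 13.357569
  f(2.021853) = -0.778593
  x_3 = 2.021853 - (-0.778593)×(2.021853 - 2.890000)/(-0.778593 - 13.357569)
       = 2.069669
Iteration 3:
  f(2.021853) = -0.778593
  f(2.069669) = -0.273849
  x_4 = 2.069669 - (-0.273849)×(2.069669 - 2.021853)/(-0.273849 - (-0.778593))
       = 2.095612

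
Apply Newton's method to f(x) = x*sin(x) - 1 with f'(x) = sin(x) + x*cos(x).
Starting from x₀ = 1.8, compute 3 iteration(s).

f(x) = x*sin(x) - 1
f'(x) = sin(x) + x*cos(x)
x₀ = 1.8

Newton-Raphson formula: x_{n+1} = x_n - f(x_n)/f'(x_n)

Iteration 1:
  f(1.800000) = 0.752926
  f'(1.800000) = 0.564884
  x_1 = 1.800000 - 0.752926/0.564884 = 0.467114
Iteration 2:
  f(0.467114) = -0.789653
  f'(0.467114) = 0.867384
  x_2 = 0.467114 - (-0.789653)/0.867384 = 1.377499
Iteration 3:
  f(1.377499) = 0.351844
  f'(1.377499) = 1.245988
  x_3 = 1.377499 - 0.351844/1.245988 = 1.095117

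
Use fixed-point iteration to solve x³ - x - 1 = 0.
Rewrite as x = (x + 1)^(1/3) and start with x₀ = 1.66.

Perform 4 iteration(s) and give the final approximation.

Equation: x³ - x - 1 = 0
Fixed-point form: x = (x + 1)^(1/3)
x₀ = 1.66

x_1 = g(1.660000) = 1.385566
x_2 = g(1.385566) = 1.336176
x_3 = g(1.336176) = 1.326891
x_4 = g(1.326891) = 1.325131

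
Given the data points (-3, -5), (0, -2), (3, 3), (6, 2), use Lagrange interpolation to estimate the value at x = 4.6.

Lagrange interpolation formula:
P(x) = Σ yᵢ × Lᵢ(x)
where Lᵢ(x) = Π_{j≠i} (x - xⱼ)/(xᵢ - xⱼ)

L_0(4.6) = (4.6 - 0)/(-3 - 0) × (4.6 - 3)/(-3 - 3) × (4.6 - 6)/(-3 - 6) = 0.063605
L_1(4.6) = (4.6 - (-3))/(0 - (-3)) × (4.6 - 3)/(0 - 3) × (4.6 - 6)/(0 - 6) = -0.315259
L_2(4.6) = (4.6 - (-3))/(3 - (-3)) × (4.6 - 0)/(3 - 0) × (4.6 - 6)/(3 - 6) = 0.906370
L_3(4.6) = (4.6 - (-3))/(6 - (-3)) × (4.6 - 0)/(6 - 0) × (4.6 - 3)/(6 - 3) = 0.345284

P(4.6) = (-5)×L_0(4.6) + (-2)×L_1(4.6) + 3×L_2(4.6) + 2×L_3(4.6)
P(4.6) = 3.722173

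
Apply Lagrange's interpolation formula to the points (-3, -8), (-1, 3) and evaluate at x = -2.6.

Lagrange interpolation formula:
P(x) = Σ yᵢ × Lᵢ(x)
where Lᵢ(x) = Π_{j≠i} (x - xⱼ)/(xᵢ - xⱼ)

L_0(-2.6) = (-2.6 - (-1))/(-3 - (-1)) = 0.800000
L_1(-2.6) = (-2.6 - (-3))/(-1 - (-3)) = 0.200000

P(-2.6) = (-8)×L_0(-2.6) + 3×L_1(-2.6)
P(-2.6) = -5.800000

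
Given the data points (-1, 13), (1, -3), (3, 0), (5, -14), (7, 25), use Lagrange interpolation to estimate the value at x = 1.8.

Lagrange interpolation formula:
P(x) = Σ yᵢ × Lᵢ(x)
where Lᵢ(x) = Π_{j≠i} (x - xⱼ)/(xᵢ - xⱼ)

L_0(1.8) = (1.8 - 1)/(-1 - 1) × (1.8 - 3)/(-1 - 3) × (1.8 - 5)/(-1 - 5) × (1.8 - 7)/(-1 - 7) = -0.041600
L_1(1.8) = (1.8 - (-1))/(1 - (-1)) × (1.8 - 3)/(1 - 3) × (1.8 - 5)/(1 - 5) × (1.8 - 7)/(1 - 7) = 0.582400
L_2(1.8) = (1.8 - (-1))/(3 - (-1)) × (1.8 - 1)/(3 - 1) × (1.8 - 5)/(3 - 5) × (1.8 - 7)/(3 - 7) = 0.582400
L_3(1.8) = (1.8 - (-1))/(5 - (-1)) × (1.8 - 1)/(5 - 1) × (1.8 - 3)/(5 - 3) × (1.8 - 7)/(5 - 7) = -0.145600
L_4(1.8) = (1.8 - (-1))/(7 - (-1)) × (1.8 - 1)/(7 - 1) × (1.8 - 3)/(7 - 3) × (1.8 - 5)/(7 - 5) = 0.022400

P(1.8) = 13×L_0(1.8) + (-3)×L_1(1.8) + 0×L_2(1.8) + (-14)×L_3(1.8) + 25×L_4(1.8)
P(1.8) = 0.310400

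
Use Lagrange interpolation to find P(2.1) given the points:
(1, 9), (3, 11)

Lagrange interpolation formula:
P(x) = Σ yᵢ × Lᵢ(x)
where Lᵢ(x) = Π_{j≠i} (x - xⱼ)/(xᵢ - xⱼ)

L_0(2.1) = (2.1 - 3)/(1 - 3) = 0.450000
L_1(2.1) = (2.1 - 1)/(3 - 1) = 0.550000

P(2.1) = 9×L_0(2.1) + 11×L_1(2.1)
P(2.1) = 10.100000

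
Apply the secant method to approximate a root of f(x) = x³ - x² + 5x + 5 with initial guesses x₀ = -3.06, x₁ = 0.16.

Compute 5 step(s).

f(x) = x³ - x² + 5x + 5
x₀ = -3.06, x₁ = 0.16

Secant formula: x_{n+1} = x_n - f(x_n)(x_n - x_{n-1})/(f(x_n) - f(x_{n-1}))

Iteration 1:
  f(-3.060000) = -48.316216
  f(0.160000) = 5.778496
  x_2 = 0.160000 - 5.778496×(0.160000 - (-3.060000))/(5.778496 - (-48.316216))
       = -0.183966
Iteration 2:
  f(0.160000) = 5.778496
  f(-0.183966) = 4.040099
  x_3 = -0.183966 - 4.040099×(-0.183966 - 0.160000)/(4.040099 - 5.778496)
       = -0.983357
Iteration 3:
  f(-0.183966) = 4.040099
  f(-0.983357) = -1.834669
  x_4 = -0.983357 - (-1.834669)×(-0.983357 - (-0.183966))/(-1.834669 - 4.040099)
       = -0.733710
Iteration 4:
  f(-0.983357) = -1.834669
  f(-0.733710) = 0.398143
  x_5 = -0.733710 - 0.398143×(-0.733710 - (-0.983357))/(0.398143 - (-1.834669))
       = -0.778225
Iteration 5:
  f(-0.733710) = 0.398143
  f(-0.778225) = 0.031917
  x_6 = -0.778225 - 0.031917×(-0.778225 - (-0.733710))/(0.031917 - 0.398143)
       = -0.782105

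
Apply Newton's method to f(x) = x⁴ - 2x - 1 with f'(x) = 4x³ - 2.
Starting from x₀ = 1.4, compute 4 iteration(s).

f(x) = x⁴ - 2x - 1
f'(x) = 4x³ - 2
x₀ = 1.4

Newton-Raphson formula: x_{n+1} = x_n - f(x_n)/f'(x_n)

Iteration 1:
  f(1.400000) = 0.041600
  f'(1.400000) = 8.976000
  x_1 = 1.400000 - 0.041600/8.976000 = 1.395365
Iteration 2:
  f(1.395365) = 0.000252
  f'(1.395365) = 8.867355
  x_2 = 1.395365 - 0.000252/8.867355 = 1.395337
Iteration 3:
  f(1.395337) = 0.000000
  f'(1.395337) = 8.866691
  x_3 = 1.395337 - 0.000000/8.866691 = 1.395337
Iteration 4:
  f(1.395337) = 0.000000
  f'(1.395337) = 8.866691
  x_4 = 1.395337 - 0.000000/8.866691 = 1.395337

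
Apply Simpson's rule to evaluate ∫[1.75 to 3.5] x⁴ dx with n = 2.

f(x) = x⁴
a = 1.75, b = 3.5, n = 2
h = (b - a)/n = 0.875000

Simpson's rule: (h/3)[f(x₀) + 4f(x₁) + 2f(x₂) + ... + f(xₙ)]

x_0 = 1.7500, f(x_0) = 9.378906, coefficient = 1
x_1 = 2.6250, f(x_1) = 47.480713, coefficient = 4
x_2 = 3.5000, f(x_2) = 150.062500, coefficient = 1

I ≈ (0.875000/3) × 349.364258 = 101.897909
Exact value: 101.761133
Error: 0.136776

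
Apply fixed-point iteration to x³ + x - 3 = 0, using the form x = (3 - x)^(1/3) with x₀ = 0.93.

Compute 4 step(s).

Equation: x³ + x - 3 = 0
Fixed-point form: x = (3 - x)^(1/3)
x₀ = 0.93

x_1 = g(0.930000) = 1.274452
x_2 = g(1.274452) = 1.199432
x_3 = g(1.199432) = 1.216568
x_4 = g(1.216568) = 1.212697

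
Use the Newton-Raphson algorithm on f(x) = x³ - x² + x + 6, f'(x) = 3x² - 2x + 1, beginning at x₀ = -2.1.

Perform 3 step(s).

f(x) = x³ - x² + x + 6
f'(x) = 3x² - 2x + 1
x₀ = -2.1

Newton-Raphson formula: x_{n+1} = x_n - f(x_n)/f'(x_n)

Iteration 1:
  f(-2.100000) = -9.771000
  f'(-2.100000) = 18.430000
  x_1 = -2.100000 - (-9.771000)/18.430000 = -1.569832
Iteration 2:
  f(-1.569832) = -1.902853
  f'(-1.569832) = 11.532779
  x_2 = -1.569832 - (-1.902853)/11.532779 = -1.404837
Iteration 3:
  f(-1.404837) = -0.150940
  f'(-1.404837) = 9.730371
  x_3 = -1.404837 - (-0.150940)/9.730371 = -1.389324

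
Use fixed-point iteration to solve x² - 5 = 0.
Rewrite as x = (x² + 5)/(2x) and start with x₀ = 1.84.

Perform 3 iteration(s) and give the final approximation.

Equation: x² - 5 = 0
Fixed-point form: x = (x² + 5)/(2x)
x₀ = 1.84

x_1 = g(1.840000) = 2.278696
x_2 = g(2.278696) = 2.236467
x_3 = g(2.236467) = 2.236068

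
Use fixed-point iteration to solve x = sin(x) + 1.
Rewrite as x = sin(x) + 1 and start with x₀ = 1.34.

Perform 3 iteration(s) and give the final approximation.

Equation: x = sin(x) + 1
Fixed-point form: x = sin(x) + 1
x₀ = 1.34

x_1 = g(1.340000) = 1.973485
x_2 = g(1.973485) = 1.920011
x_3 = g(1.920011) = 1.939642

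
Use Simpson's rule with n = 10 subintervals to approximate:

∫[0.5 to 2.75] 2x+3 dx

f(x) = 2x+3
a = 0.5, b = 2.75, n = 10
h = (b - a)/n = 0.225000

Simpson's rule: (h/3)[f(x₀) + 4f(x₁) + 2f(x₂) + ... + f(xₙ)]

x_0 = 0.5000, f(x_0) = 4.000000, coefficient = 1
x_1 = 0.7250, f(x_1) = 4.450000, coefficient = 4
x_2 = 0.9500, f(x_2) = 4.900000, coefficient = 2
x_3 = 1.1750, f(x_3) = 5.350000, coefficient = 4
x_4 = 1.4000, f(x_4) = 5.800000, coefficient = 2
x_5 = 1.6250, f(x_5) = 6.250000, coefficient = 4
x_6 = 1.8500, f(x_6) = 6.700000, coefficient = 2
x_7 = 2.0750, f(x_7) = 7.150000, coefficient = 4
x_8 = 2.3000, f(x_8) = 7.600000, coefficient = 2
x_9 = 2.5250, f(x_9) = 8.050000, coefficient = 4
x_10 = 2.7500, f(x_10) = 8.500000, coefficient = 1

I ≈ (0.225000/3) × 187.500000 = 14.062500
Exact value: 14.062500
Error: 0.000000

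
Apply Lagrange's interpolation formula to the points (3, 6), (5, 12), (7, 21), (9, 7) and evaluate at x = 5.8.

Lagrange interpolation formula:
P(x) = Σ yᵢ × Lᵢ(x)
where Lᵢ(x) = Π_{j≠i} (x - xⱼ)/(xᵢ - xⱼ)

L_0(5.8) = (5.8 - 5)/(3 - 5) × (5.8 - 7)/(3 - 7) × (5.8 - 9)/(3 - 9) = -0.064000
L_1(5.8) = (5.8 - 3)/(5 - 3) × (5.8 - 7)/(5 - 7) × (5.8 - 9)/(5 - 9) = 0.672000
L_2(5.8) = (5.8 - 3)/(7 - 3) × (5.8 - 5)/(7 - 5) × (5.8 - 9)/(7 - 9) = 0.448000
L_3(5.8) = (5.8 - 3)/(9 - 3) × (5.8 - 5)/(9 - 5) × (5.8 - 7)/(9 - 7) = -0.056000

P(5.8) = 6×L_0(5.8) + 12×L_1(5.8) + 21×L_2(5.8) + 7×L_3(5.8)
P(5.8) = 16.696000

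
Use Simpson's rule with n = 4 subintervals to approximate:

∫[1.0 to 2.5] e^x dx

f(x) = e^x
a = 1.0, b = 2.5, n = 4
h = (b - a)/n = 0.375000

Simpson's rule: (h/3)[f(x₀) + 4f(x₁) + 2f(x₂) + ... + f(xₙ)]

x_0 = 1.0000, f(x_0) = 2.718282, coefficient = 1
x_1 = 1.3750, f(x_1) = 3.955077, coefficient = 4
x_2 = 1.7500, f(x_2) = 5.754603, coefficient = 2
x_3 = 2.1250, f(x_3) = 8.372897, coefficient = 4
x_4 = 2.5000, f(x_4) = 12.182494, coefficient = 1

I ≈ (0.375000/3) × 75.721878 = 9.465235
Exact value: 9.464212
Error: 0.001023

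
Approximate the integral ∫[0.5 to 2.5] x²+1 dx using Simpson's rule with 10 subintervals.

f(x) = x²+1
a = 0.5, b = 2.5, n = 10
h = (b - a)/n = 0.200000

Simpson's rule: (h/3)[f(x₀) + 4f(x₁) + 2f(x₂) + ... + f(xₙ)]

x_0 = 0.5000, f(x_0) = 1.250000, coefficient = 1
x_1 = 0.7000, f(x_1) = 1.490000, coefficient = 4
x_2 = 0.9000, f(x_2) = 1.810000, coefficient = 2
x_3 = 1.1000, f(x_3) = 2.210000, coefficient = 4
x_4 = 1.3000, f(x_4) = 2.690000, coefficient = 2
x_5 = 1.5000, f(x_5) = 3.250000, coefficient = 4
x_6 = 1.7000, f(x_6) = 3.890000, coefficient = 2
x_7 = 1.9000, f(x_7) = 4.610000, coefficient = 4
x_8 = 2.1000, f(x_8) = 5.410000, coefficient = 2
x_9 = 2.3000, f(x_9) = 6.290000, coefficient = 4
x_10 = 2.5000, f(x_10) = 7.250000, coefficient = 1

I ≈ (0.200000/3) × 107.500000 = 7.166667
Exact value: 7.166667
Error: 0.000000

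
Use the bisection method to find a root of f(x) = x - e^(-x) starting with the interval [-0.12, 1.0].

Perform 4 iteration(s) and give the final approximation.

f(x) = x - e^(-x)
Initial interval: [-0.12, 1.0]

Iteration 1:
  c_1 = (-0.120000 + 1.000000)/2 = 0.440000
  f(c_1) = f(0.440000) = -0.204036
  f(a) × f(c) ≥ 0, new interval: [0.440000, 1.000000]
Iteration 2:
  c_2 = (0.440000 + 1.000000)/2 = 0.720000
  f(c_2) = f(0.720000) = 0.233248
  f(a) × f(c) < 0, new interval: [0.440000, 0.720000]
Iteration 3:
  c_3 = (0.440000 + 0.720000)/2 = 0.580000
  f(c_3) = f(0.580000) = 0.020102
  f(a) × f(c) < 0, new interval: [0.440000, 0.580000]
Iteration 4:
  c_4 = (0.440000 + 0.580000)/2 = 0.510000
  f(c_4) = f(0.510000) = -0.090496
  f(a) × f(c) ≥ 0, new interval: [0.510000, 0.580000]

After 4 iteration(s), the approximation is c_4 = 0.510000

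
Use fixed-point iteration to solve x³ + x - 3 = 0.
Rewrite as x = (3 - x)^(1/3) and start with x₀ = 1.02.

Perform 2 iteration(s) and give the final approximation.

Equation: x³ + x - 3 = 0
Fixed-point form: x = (3 - x)^(1/3)
x₀ = 1.02

x_1 = g(1.020000) = 1.255707
x_2 = g(1.255707) = 1.203760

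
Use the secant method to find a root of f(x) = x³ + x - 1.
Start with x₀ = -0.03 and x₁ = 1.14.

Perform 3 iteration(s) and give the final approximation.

f(x) = x³ + x - 1
x₀ = -0.03, x₁ = 1.14

Secant formula: x_{n+1} = x_n - f(x_n)(x_n - x_{n-1})/(f(x_n) - f(x_{n-1}))

Iteration 1:
  f(-0.030000) = -1.030027
  f(1.140000) = 1.621544
  x_2 = 1.140000 - 1.621544×(1.140000 - (-0.030000))/(1.621544 - (-1.030027))
       = 0.424497
Iteration 2:
  f(1.140000) = 1.621544
  f(0.424497) = -0.499009
  x_3 = 0.424497 - (-0.499009)×(0.424497 - 1.140000)/(-0.499009 - 1.621544)
       = 0.592870
Iteration 3:
  f(0.424497) = -0.499009
  f(0.592870) = -0.198740
  x_4 = 0.592870 - (-0.198740)×(0.592870 - 0.424497)/(-0.198740 - (-0.499009))
       = 0.704311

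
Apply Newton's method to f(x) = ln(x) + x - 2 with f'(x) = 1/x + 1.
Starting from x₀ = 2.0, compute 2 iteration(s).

f(x) = ln(x) + x - 2
f'(x) = 1/x + 1
x₀ = 2.0

Newton-Raphson formula: x_{n+1} = x_n - f(x_n)/f'(x_n)

Iteration 1:
  f(2.000000) = 0.693147
  f'(2.000000) = 1.500000
  x_1 = 2.000000 - 0.693147/1.500000 = 1.537902
Iteration 2:
  f(1.537902) = -0.031679
  f'(1.537902) = 1.650237
  x_2 = 1.537902 - (-0.031679)/1.650237 = 1.557099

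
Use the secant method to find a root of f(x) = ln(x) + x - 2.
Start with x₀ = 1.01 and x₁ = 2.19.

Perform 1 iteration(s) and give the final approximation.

f(x) = ln(x) + x - 2
x₀ = 1.01, x₁ = 2.19

Secant formula: x_{n+1} = x_n - f(x_n)(x_n - x_{n-1})/(f(x_n) - f(x_{n-1}))

Iteration 1:
  f(1.010000) = -0.980050
  f(2.190000) = 0.973902
  x_2 = 2.190000 - 0.973902×(2.190000 - 1.010000)/(0.973902 - (-0.980050))
       = 1.601856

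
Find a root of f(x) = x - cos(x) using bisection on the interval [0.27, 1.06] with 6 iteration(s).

f(x) = x - cos(x)
Initial interval: [0.27, 1.06]

Iteration 1:
  c_1 = (0.270000 + 1.060000)/2 = 0.665000
  f(c_1) = f(0.665000) = -0.121917
  f(a) × f(c) ≥ 0, new interval: [0.665000, 1.060000]
Iteration 2:
  c_2 = (0.665000 + 1.060000)/2 = 0.862500
  f(c_2) = f(0.862500) = 0.211959
  f(a) × f(c) < 0, new interval: [0.665000, 0.862500]
Iteration 3:
  c_3 = (0.665000 + 0.862500)/2 = 0.763750
  f(c_3) = f(0.763750) = 0.041503
  f(a) × f(c) < 0, new interval: [0.665000, 0.763750]
Iteration 4:
  c_4 = (0.665000 + 0.763750)/2 = 0.714375
  f(c_4) = f(0.714375) = -0.041128
  f(a) × f(c) ≥ 0, new interval: [0.714375, 0.763750]
Iteration 5:
  c_5 = (0.714375 + 0.763750)/2 = 0.739062
  f(c_5) = f(0.739062) = -0.000038
  f(a) × f(c) ≥ 0, new interval: [0.739062, 0.763750]
Iteration 6:
  c_6 = (0.739062 + 0.763750)/2 = 0.751406
  f(c_6) = f(0.751406) = 0.020677
  f(a) × f(c) < 0, new interval: [0.739062, 0.751406]

After 6 iteration(s), the approximation is c_6 = 0.751406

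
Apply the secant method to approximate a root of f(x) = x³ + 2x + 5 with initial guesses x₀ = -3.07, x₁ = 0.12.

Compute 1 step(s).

f(x) = x³ + 2x + 5
x₀ = -3.07, x₁ = 0.12

Secant formula: x_{n+1} = x_n - f(x_n)(x_n - x_{n-1})/(f(x_n) - f(x_{n-1}))

Iteration 1:
  f(-3.070000) = -30.074443
  f(0.120000) = 5.241728
  x_2 = 0.120000 - 5.241728×(0.120000 - (-3.070000))/(5.241728 - (-30.074443))
       = -0.353469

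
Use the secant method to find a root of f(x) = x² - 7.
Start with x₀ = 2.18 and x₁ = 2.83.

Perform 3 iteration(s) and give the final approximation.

f(x) = x² - 7
x₀ = 2.18, x₁ = 2.83

Secant formula: x_{n+1} = x_n - f(x_n)(x_n - x_{n-1})/(f(x_n) - f(x_{n-1}))

Iteration 1:
  f(2.180000) = -2.247600
  f(2.830000) = 1.008900
  x_2 = 2.830000 - 1.008900×(2.830000 - 2.180000)/(1.008900 - (-2.247600))
       = 2.628623
Iteration 2:
  f(2.830000) = 1.008900
  f(2.628623) = -0.090342
  x_3 = 2.628623 - (-0.090342)×(2.628623 - 2.830000)/(-0.090342 - 1.008900)
       = 2.645173
Iteration 3:
  f(2.628623) = -0.090342
  f(2.645173) = -0.003059
  x_4 = 2.645173 - (-0.003059)×(2.645173 - 2.628623)/(-0.003059 - (-0.090342))
       = 2.645753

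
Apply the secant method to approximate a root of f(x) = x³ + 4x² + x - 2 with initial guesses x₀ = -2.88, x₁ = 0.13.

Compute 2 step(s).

f(x) = x³ + 4x² + x - 2
x₀ = -2.88, x₁ = 0.13

Secant formula: x_{n+1} = x_n - f(x_n)(x_n - x_{n-1})/(f(x_n) - f(x_{n-1}))

Iteration 1:
  f(-2.880000) = 4.409728
  f(0.130000) = -1.800203
  x_2 = 0.130000 - (-1.800203)×(0.130000 - (-2.880000))/(-1.800203 - 4.409728)
       = -0.742572
Iteration 2:
  f(0.130000) = -1.800203
  f(-0.742572) = -0.946384
  x_3 = -0.742572 - (-0.946384)×(-0.742572 - 0.130000)/(-0.946384 - (-1.800203))
       = -1.709741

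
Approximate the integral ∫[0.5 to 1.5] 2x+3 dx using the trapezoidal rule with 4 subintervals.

f(x) = 2x+3
a = 0.5, b = 1.5, n = 4
h = (b - a)/n = 0.250000

Trapezoidal rule: (h/2)[f(x₀) + 2f(x₁) + 2f(x₂) + ... + f(xₙ)]

x_0 = 0.5000, f(x_0) = 4.000000, coefficient = 1
x_1 = 0.7500, f(x_1) = 4.500000, coefficient = 2
x_2 = 1.0000, f(x_2) = 5.000000, coefficient = 2
x_3 = 1.2500, f(x_3) = 5.500000, coefficient = 2
x_4 = 1.5000, f(x_4) = 6.000000, coefficient = 1

I ≈ (0.250000/2) × 40.000000 = 5.000000
Exact value: 5.000000
Error: 0.000000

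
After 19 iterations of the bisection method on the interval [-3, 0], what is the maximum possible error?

Bisection error bound: |error| ≤ (b-a)/2^n
|error| ≤ (0 - (-3))/2^19 = 3/2^19
|error| ≤ 0.0000057220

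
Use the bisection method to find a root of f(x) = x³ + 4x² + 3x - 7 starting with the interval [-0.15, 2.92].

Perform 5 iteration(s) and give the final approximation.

f(x) = x³ + 4x² + 3x - 7
Initial interval: [-0.15, 2.92]

Iteration 1:
  c_1 = (-0.150000 + 2.920000)/2 = 1.385000
  f(c_1) = f(1.385000) = 7.484642
  f(a) × f(c) < 0, new interval: [-0.150000, 1.385000]
Iteration 2:
  c_2 = (-0.150000 + 1.385000)/2 = 0.617500
  f(c_2) = f(0.617500) = -3.386818
  f(a) × f(c) ≥ 0, new interval: [0.617500, 1.385000]
Iteration 3:
  c_3 = (0.617500 + 1.385000)/2 = 1.001250
  f(c_3) = f(1.001250) = 1.017511
  f(a) × f(c) < 0, new interval: [0.617500, 1.001250]
Iteration 4:
  c_4 = (0.617500 + 1.001250)/2 = 0.809375
  f(c_4) = f(0.809375) = -1.421312
  f(a) × f(c) ≥ 0, new interval: [0.809375, 1.001250]
Iteration 5:
  c_5 = (0.809375 + 1.001250)/2 = 0.905312
  f(c_5) = f(0.905312) = -0.263714
  f(a) × f(c) ≥ 0, new interval: [0.905312, 1.001250]

After 5 iteration(s), the approximation is c_5 = 0.905312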